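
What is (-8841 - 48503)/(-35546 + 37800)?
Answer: -4096/161 ≈ -25.441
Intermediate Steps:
(-8841 - 48503)/(-35546 + 37800) = -57344/2254 = -57344*1/2254 = -4096/161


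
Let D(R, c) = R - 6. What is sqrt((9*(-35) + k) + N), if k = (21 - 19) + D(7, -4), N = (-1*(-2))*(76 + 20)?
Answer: 2*I*sqrt(30) ≈ 10.954*I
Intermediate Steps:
D(R, c) = -6 + R
N = 192 (N = 2*96 = 192)
k = 3 (k = (21 - 19) + (-6 + 7) = 2 + 1 = 3)
sqrt((9*(-35) + k) + N) = sqrt((9*(-35) + 3) + 192) = sqrt((-315 + 3) + 192) = sqrt(-312 + 192) = sqrt(-120) = 2*I*sqrt(30)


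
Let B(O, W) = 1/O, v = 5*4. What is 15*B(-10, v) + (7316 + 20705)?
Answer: 56039/2 ≈ 28020.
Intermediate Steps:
v = 20
15*B(-10, v) + (7316 + 20705) = 15/(-10) + (7316 + 20705) = 15*(-1/10) + 28021 = -3/2 + 28021 = 56039/2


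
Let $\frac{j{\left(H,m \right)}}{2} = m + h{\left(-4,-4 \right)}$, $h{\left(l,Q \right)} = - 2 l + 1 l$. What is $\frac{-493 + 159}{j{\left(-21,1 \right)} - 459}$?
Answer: $\frac{334}{449} \approx 0.74388$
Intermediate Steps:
$h{\left(l,Q \right)} = - l$ ($h{\left(l,Q \right)} = - 2 l + l = - l$)
$j{\left(H,m \right)} = 8 + 2 m$ ($j{\left(H,m \right)} = 2 \left(m - -4\right) = 2 \left(m + 4\right) = 2 \left(4 + m\right) = 8 + 2 m$)
$\frac{-493 + 159}{j{\left(-21,1 \right)} - 459} = \frac{-493 + 159}{\left(8 + 2 \cdot 1\right) - 459} = - \frac{334}{\left(8 + 2\right) - 459} = - \frac{334}{10 - 459} = - \frac{334}{-449} = \left(-334\right) \left(- \frac{1}{449}\right) = \frac{334}{449}$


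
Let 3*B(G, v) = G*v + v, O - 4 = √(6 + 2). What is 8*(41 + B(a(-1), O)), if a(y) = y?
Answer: 328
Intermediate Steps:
O = 4 + 2*√2 (O = 4 + √(6 + 2) = 4 + √8 = 4 + 2*√2 ≈ 6.8284)
B(G, v) = v/3 + G*v/3 (B(G, v) = (G*v + v)/3 = (v + G*v)/3 = v/3 + G*v/3)
8*(41 + B(a(-1), O)) = 8*(41 + (4 + 2*√2)*(1 - 1)/3) = 8*(41 + (⅓)*(4 + 2*√2)*0) = 8*(41 + 0) = 8*41 = 328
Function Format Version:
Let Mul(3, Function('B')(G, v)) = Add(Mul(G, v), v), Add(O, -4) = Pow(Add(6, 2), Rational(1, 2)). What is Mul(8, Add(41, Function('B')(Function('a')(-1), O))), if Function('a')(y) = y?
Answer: 328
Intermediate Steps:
O = Add(4, Mul(2, Pow(2, Rational(1, 2)))) (O = Add(4, Pow(Add(6, 2), Rational(1, 2))) = Add(4, Pow(8, Rational(1, 2))) = Add(4, Mul(2, Pow(2, Rational(1, 2)))) ≈ 6.8284)
Function('B')(G, v) = Add(Mul(Rational(1, 3), v), Mul(Rational(1, 3), G, v)) (Function('B')(G, v) = Mul(Rational(1, 3), Add(Mul(G, v), v)) = Mul(Rational(1, 3), Add(v, Mul(G, v))) = Add(Mul(Rational(1, 3), v), Mul(Rational(1, 3), G, v)))
Mul(8, Add(41, Function('B')(Function('a')(-1), O))) = Mul(8, Add(41, Mul(Rational(1, 3), Add(4, Mul(2, Pow(2, Rational(1, 2)))), Add(1, -1)))) = Mul(8, Add(41, Mul(Rational(1, 3), Add(4, Mul(2, Pow(2, Rational(1, 2)))), 0))) = Mul(8, Add(41, 0)) = Mul(8, 41) = 328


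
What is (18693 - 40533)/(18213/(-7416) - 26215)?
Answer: 53988480/64809551 ≈ 0.83303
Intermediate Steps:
(18693 - 40533)/(18213/(-7416) - 26215) = -21840/(18213*(-1/7416) - 26215) = -21840/(-6071/2472 - 26215) = -21840/(-64809551/2472) = -21840*(-2472/64809551) = 53988480/64809551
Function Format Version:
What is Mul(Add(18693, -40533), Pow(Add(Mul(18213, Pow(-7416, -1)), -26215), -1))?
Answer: Rational(53988480, 64809551) ≈ 0.83303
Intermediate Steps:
Mul(Add(18693, -40533), Pow(Add(Mul(18213, Pow(-7416, -1)), -26215), -1)) = Mul(-21840, Pow(Add(Mul(18213, Rational(-1, 7416)), -26215), -1)) = Mul(-21840, Pow(Add(Rational(-6071, 2472), -26215), -1)) = Mul(-21840, Pow(Rational(-64809551, 2472), -1)) = Mul(-21840, Rational(-2472, 64809551)) = Rational(53988480, 64809551)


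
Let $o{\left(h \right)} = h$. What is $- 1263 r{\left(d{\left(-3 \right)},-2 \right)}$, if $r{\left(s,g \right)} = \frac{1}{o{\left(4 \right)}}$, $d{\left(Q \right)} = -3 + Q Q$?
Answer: $- \frac{1263}{4} \approx -315.75$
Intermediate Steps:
$d{\left(Q \right)} = -3 + Q^{2}$
$r{\left(s,g \right)} = \frac{1}{4}$
$- 1263 r{\left(d{\left(-3 \right)},-2 \right)} = \left(-1263\right) \frac{1}{4} = - \frac{1263}{4}$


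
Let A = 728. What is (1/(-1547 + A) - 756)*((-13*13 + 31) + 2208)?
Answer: -142407950/91 ≈ -1.5649e+6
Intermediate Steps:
(1/(-1547 + A) - 756)*((-13*13 + 31) + 2208) = (1/(-1547 + 728) - 756)*((-13*13 + 31) + 2208) = (1/(-819) - 756)*((-169 + 31) + 2208) = (-1/819 - 756)*(-138 + 2208) = -619165/819*2070 = -142407950/91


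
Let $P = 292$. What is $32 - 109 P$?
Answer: $-31796$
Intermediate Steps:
$32 - 109 P = 32 - 31828 = -31796$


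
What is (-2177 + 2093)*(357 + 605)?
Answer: -80808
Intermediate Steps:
(-2177 + 2093)*(357 + 605) = -84*962 = -80808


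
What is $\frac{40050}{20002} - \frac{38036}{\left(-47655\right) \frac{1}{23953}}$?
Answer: $\frac{9112628447683}{476597655} \approx 19120.0$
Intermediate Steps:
$\frac{40050}{20002} - \frac{38036}{\left(-47655\right) \frac{1}{23953}} = 40050 \cdot \frac{1}{20002} - \frac{38036}{\left(-47655\right) \frac{1}{23953}} = \frac{20025}{10001} - \frac{38036}{- \frac{47655}{23953}} = \frac{20025}{10001} - - \frac{911076308}{47655} = \frac{20025}{10001} + \frac{911076308}{47655} = \frac{9112628447683}{476597655}$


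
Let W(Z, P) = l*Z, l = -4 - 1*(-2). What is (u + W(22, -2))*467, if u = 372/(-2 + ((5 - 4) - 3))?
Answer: -63979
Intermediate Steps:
l = -2 (l = -4 + 2 = -2)
W(Z, P) = -2*Z
u = -93 (u = 372/(-2 + (1 - 3)) = 372/(-2 - 2) = 372/(-4) = 372*(-1/4) = -93)
(u + W(22, -2))*467 = (-93 - 2*22)*467 = (-93 - 44)*467 = -137*467 = -63979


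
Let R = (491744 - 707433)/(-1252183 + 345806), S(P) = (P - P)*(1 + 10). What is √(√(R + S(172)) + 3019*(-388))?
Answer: √(-962304665804058988 + 906377*√195495548753)/906377 ≈ 1082.3*I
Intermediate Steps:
S(P) = 0 (S(P) = 0*11 = 0)
R = 215689/906377 (R = -215689/(-906377) = -215689*(-1/906377) = 215689/906377 ≈ 0.23797)
√(√(R + S(172)) + 3019*(-388)) = √(√(215689/906377 + 0) + 3019*(-388)) = √(√(215689/906377) - 1171372) = √(√195495548753/906377 - 1171372) = √(-1171372 + √195495548753/906377)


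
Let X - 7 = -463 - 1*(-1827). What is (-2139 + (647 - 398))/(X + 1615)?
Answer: -945/1493 ≈ -0.63295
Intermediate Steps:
X = 1371 (X = 7 + (-463 - 1*(-1827)) = 7 + (-463 + 1827) = 7 + 1364 = 1371)
(-2139 + (647 - 398))/(X + 1615) = (-2139 + (647 - 398))/(1371 + 1615) = (-2139 + 249)/2986 = -1890*1/2986 = -945/1493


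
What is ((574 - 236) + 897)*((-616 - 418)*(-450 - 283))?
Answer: 936033670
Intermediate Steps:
((574 - 236) + 897)*((-616 - 418)*(-450 - 283)) = (338 + 897)*(-1034*(-733)) = 1235*757922 = 936033670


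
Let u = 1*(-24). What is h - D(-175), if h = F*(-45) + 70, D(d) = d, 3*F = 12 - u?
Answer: -295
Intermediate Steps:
u = -24
F = 12 (F = (12 - 1*(-24))/3 = (12 + 24)/3 = (⅓)*36 = 12)
h = -470 (h = 12*(-45) + 70 = -540 + 70 = -470)
h - D(-175) = -470 - 1*(-175) = -470 + 175 = -295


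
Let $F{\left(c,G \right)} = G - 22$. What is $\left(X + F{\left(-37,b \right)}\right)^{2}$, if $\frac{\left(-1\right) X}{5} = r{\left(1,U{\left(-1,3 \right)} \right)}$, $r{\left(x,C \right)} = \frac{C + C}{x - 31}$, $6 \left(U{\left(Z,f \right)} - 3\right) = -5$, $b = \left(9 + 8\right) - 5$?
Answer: $\frac{27889}{324} \approx 86.077$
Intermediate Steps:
$b = 12$ ($b = 17 - 5 = 12$)
$U{\left(Z,f \right)} = \frac{13}{6}$ ($U{\left(Z,f \right)} = 3 + \frac{1}{6} \left(-5\right) = 3 - \frac{5}{6} = \frac{13}{6}$)
$F{\left(c,G \right)} = -22 + G$
$r{\left(x,C \right)} = \frac{2 C}{-31 + x}$
$X = \frac{13}{18}$ ($X = - 5 \cdot 2 \cdot \frac{13}{6} \frac{1}{-31 + 1} = - 5 \cdot 2 \cdot \frac{13}{6} \frac{1}{-30} = - 5 \cdot 2 \cdot \frac{13}{6} \left(- \frac{1}{30}\right) = \left(-5\right) \left(- \frac{13}{90}\right) = \frac{13}{18} \approx 0.72222$)
$\left(X + F{\left(-37,b \right)}\right)^{2} = \left(\frac{13}{18} + \left(-22 + 12\right)\right)^{2} = \left(\frac{13}{18} - 10\right)^{2} = \left(- \frac{167}{18}\right)^{2} = \frac{27889}{324}$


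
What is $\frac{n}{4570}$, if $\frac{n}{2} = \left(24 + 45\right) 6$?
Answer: $\frac{414}{2285} \approx 0.18118$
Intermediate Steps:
$n = 828$ ($n = 2 \left(24 + 45\right) 6 = 2 \cdot 69 \cdot 6 = 2 \cdot 414 = 828$)
$\frac{n}{4570} = \frac{828}{4570} = 828 \cdot \frac{1}{4570} = \frac{414}{2285}$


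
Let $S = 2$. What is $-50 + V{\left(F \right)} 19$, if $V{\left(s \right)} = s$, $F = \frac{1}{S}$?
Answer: $- \frac{81}{2} \approx -40.5$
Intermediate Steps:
$F = \frac{1}{2} \approx 0.5$
$-50 + V{\left(F \right)} 19 = -50 + \frac{1}{2} \cdot 19 = -50 + \frac{19}{2} = - \frac{81}{2}$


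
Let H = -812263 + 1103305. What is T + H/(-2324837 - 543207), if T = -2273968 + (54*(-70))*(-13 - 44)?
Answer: -2951945904697/1434022 ≈ -2.0585e+6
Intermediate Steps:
H = 291042
T = -2058508 (T = -2273968 - 3780*(-57) = -2273968 + 215460 = -2058508)
T + H/(-2324837 - 543207) = -2058508 + 291042/(-2324837 - 543207) = -2058508 + 291042/(-2868044) = -2058508 + 291042*(-1/2868044) = -2058508 - 145521/1434022 = -2951945904697/1434022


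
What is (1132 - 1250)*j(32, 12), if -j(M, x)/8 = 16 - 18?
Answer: -1888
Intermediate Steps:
j(M, x) = 16 (j(M, x) = -8*(16 - 18) = -8*(-2) = 16)
(1132 - 1250)*j(32, 12) = (1132 - 1250)*16 = -118*16 = -1888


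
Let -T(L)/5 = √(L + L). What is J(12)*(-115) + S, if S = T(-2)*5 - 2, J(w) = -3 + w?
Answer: -1037 - 50*I ≈ -1037.0 - 50.0*I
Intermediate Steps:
T(L) = -5*√2*√L (T(L) = -5*√(L + L) = -5*√2*√L)
S = -2 - 50*I (S = -5*√2*√(-2)*5 - 2 = -5*√2*I*√2*5 - 2 = -10*I*5 - 2 = -50*I - 2 = -2 - 50*I ≈ -2.0 - 50.0*I)
J(12)*(-115) + S = (-3 + 12)*(-115) + (-2 - 50*I) = 9*(-115) + (-2 - 50*I) = -1035 + (-2 - 50*I) = -1037 - 50*I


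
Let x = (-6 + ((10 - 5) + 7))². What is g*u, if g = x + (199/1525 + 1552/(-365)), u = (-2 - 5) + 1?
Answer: -21293202/111325 ≈ -191.27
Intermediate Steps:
u = -6 (u = -7 + 1 = -6)
x = 36 (x = (-6 + (5 + 7))² = (-6 + 12)² = 6² = 36)
g = 3548867/111325 (g = 36 + (199/1525 + 1552/(-365)) = 36 + (199*(1/1525) + 1552*(-1/365)) = 36 + (199/1525 - 1552/365) = 36 - 458833/111325 = 3548867/111325 ≈ 31.878)
g*u = (3548867/111325)*(-6) = -21293202/111325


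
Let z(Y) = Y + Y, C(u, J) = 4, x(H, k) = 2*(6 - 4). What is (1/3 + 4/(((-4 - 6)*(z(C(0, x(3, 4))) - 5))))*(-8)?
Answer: -8/5 ≈ -1.6000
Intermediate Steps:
x(H, k) = 4 (x(H, k) = 2*2 = 4)
z(Y) = 2*Y
(1/3 + 4/(((-4 - 6)*(z(C(0, x(3, 4))) - 5))))*(-8) = (1/3 + 4/(((-4 - 6)*(2*4 - 5))))*(-8) = (1/3 + 4/((-10*(8 - 5))))*(-8) = (1/3 + 4/((-10*3)))*(-8) = (1/3 + 4/(-30))*(-8) = (1/3 + 4*(-1/30))*(-8) = (1/3 - 2/15)*(-8) = (1/5)*(-8) = -8/5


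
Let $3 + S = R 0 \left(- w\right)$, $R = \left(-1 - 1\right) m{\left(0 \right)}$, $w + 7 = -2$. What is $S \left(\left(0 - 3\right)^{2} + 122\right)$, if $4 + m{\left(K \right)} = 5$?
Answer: $-393$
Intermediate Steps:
$w = -9$ ($w = -7 - 2 = -9$)
$m{\left(K \right)} = 1$ ($m{\left(K \right)} = -4 + 5 = 1$)
$R = -2$ ($R = \left(-1 - 1\right) 1 = \left(-2\right) 1 = -2$)
$S = -3$ ($S = -3 + \left(-2\right) 0 \left(\left(-1\right) \left(-9\right)\right) = -3 + 0 \cdot 9 = -3 + 0 = -3$)
$S \left(\left(0 - 3\right)^{2} + 122\right) = - 3 \left(\left(0 - 3\right)^{2} + 122\right) = - 3 \left(\left(-3\right)^{2} + 122\right) = - 3 \left(9 + 122\right) = \left(-3\right) 131 = -393$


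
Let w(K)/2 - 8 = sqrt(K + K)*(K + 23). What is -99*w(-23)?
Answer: -1584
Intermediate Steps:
w(K) = 16 + 2*sqrt(2)*sqrt(K)*(23 + K) (w(K) = 16 + 2*(sqrt(K + K)*(K + 23)) = 16 + 2*(sqrt(2*K)*(23 + K)) = 16 + 2*((sqrt(2)*sqrt(K))*(23 + K)) = 16 + 2*(sqrt(2)*sqrt(K)*(23 + K)) = 16 + 2*sqrt(2)*sqrt(K)*(23 + K))
-99*w(-23) = -99*(16 + 2*sqrt(2)*(-23)**(3/2) + 46*sqrt(2)*sqrt(-23)) = -99*(16 + 2*sqrt(2)*(-23*I*sqrt(23)) + 46*sqrt(2)*(I*sqrt(23))) = -99*(16 - 46*I*sqrt(46) + 46*I*sqrt(46)) = -99*16 = -1584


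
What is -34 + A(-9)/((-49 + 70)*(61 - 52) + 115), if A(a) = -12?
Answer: -2587/76 ≈ -34.039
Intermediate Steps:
-34 + A(-9)/((-49 + 70)*(61 - 52) + 115) = -34 - 12/((-49 + 70)*(61 - 52) + 115) = -34 - 12/(21*9 + 115) = -34 - 12/(189 + 115) = -34 - 12/304 = -34 + (1/304)*(-12) = -34 - 3/76 = -2587/76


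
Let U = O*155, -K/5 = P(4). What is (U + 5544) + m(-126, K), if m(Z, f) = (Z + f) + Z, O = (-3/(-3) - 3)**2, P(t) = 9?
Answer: 5867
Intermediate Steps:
O = 4 (O = (-3*(-1/3) - 3)**2 = (1 - 3)**2 = (-2)**2 = 4)
K = -45 (K = -5*9 = -45)
m(Z, f) = f + 2*Z
U = 620 (U = 4*155 = 620)
(U + 5544) + m(-126, K) = (620 + 5544) + (-45 + 2*(-126)) = 6164 + (-45 - 252) = 6164 - 297 = 5867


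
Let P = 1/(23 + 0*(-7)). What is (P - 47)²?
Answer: 1166400/529 ≈ 2204.9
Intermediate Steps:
P = 1/23 (P = 1/(23 + 0) = 1/23 ≈ 0.043478)
(P - 47)² = (1/23 - 47)² = (-1080/23)² = 1166400/529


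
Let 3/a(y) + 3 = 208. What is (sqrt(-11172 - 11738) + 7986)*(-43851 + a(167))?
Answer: -71789763672/205 - 8989452*I*sqrt(22910)/205 ≈ -3.5019e+8 - 6.6373e+6*I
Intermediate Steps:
a(y) = 3/205 (a(y) = 3/(-3 + 208) = 3/205)
(sqrt(-11172 - 11738) + 7986)*(-43851 + a(167)) = (sqrt(-11172 - 11738) + 7986)*(-43851 + 3/205) = (sqrt(-22910) + 7986)*(-8989452/205) = (I*sqrt(22910) + 7986)*(-8989452/205) = (7986 + I*sqrt(22910))*(-8989452/205) = -71789763672/205 - 8989452*I*sqrt(22910)/205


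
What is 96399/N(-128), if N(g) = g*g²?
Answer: -96399/2097152 ≈ -0.045967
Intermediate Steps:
N(g) = g³
96399/N(-128) = 96399/((-128)³) = 96399/(-2097152) = 96399*(-1/2097152) = -96399/2097152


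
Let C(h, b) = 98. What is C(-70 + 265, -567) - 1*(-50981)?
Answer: 51079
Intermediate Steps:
C(-70 + 265, -567) - 1*(-50981) = 98 - 1*(-50981) = 98 + 50981 = 51079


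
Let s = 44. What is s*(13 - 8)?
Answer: 220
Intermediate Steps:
s*(13 - 8) = 44*(13 - 8) = 44*5 = 220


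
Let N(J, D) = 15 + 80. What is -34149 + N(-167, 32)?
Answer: -34054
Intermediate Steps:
N(J, D) = 95
-34149 + N(-167, 32) = -34149 + 95 = -34054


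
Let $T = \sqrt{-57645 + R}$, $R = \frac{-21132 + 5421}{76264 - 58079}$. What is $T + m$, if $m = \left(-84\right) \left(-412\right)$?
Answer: $34608 + \frac{2 i \sqrt{4765788576165}}{18185} \approx 34608.0 + 240.1 i$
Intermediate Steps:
$R = - \frac{15711}{18185} \approx -0.86395$
$m = 34608$
$T = \frac{2 i \sqrt{4765788576165}}{18185}$ ($T = \sqrt{-57645 - \frac{15711}{18185}} = \sqrt{- \frac{1048290036}{18185}} = \frac{2 i \sqrt{4765788576165}}{18185} \approx 240.1 i$)
$T + m = \frac{2 i \sqrt{4765788576165}}{18185} + 34608 = 34608 + \frac{2 i \sqrt{4765788576165}}{18185}$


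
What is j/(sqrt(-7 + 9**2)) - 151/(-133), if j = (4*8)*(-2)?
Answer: 151/133 - 32*sqrt(74)/37 ≈ -6.3045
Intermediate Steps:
j = -64 (j = 32*(-2) = -64)
j/(sqrt(-7 + 9**2)) - 151/(-133) = -64/sqrt(-7 + 9**2) - 151/(-133) = -64/sqrt(-7 + 81) - 151*(-1/133) = -64*sqrt(74)/74 + 151/133 = -32*sqrt(74)/37 + 151/133 = 151/133 - 32*sqrt(74)/37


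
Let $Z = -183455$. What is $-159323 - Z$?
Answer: $24132$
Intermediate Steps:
$-159323 - Z = -159323 - -183455 = -159323 + 183455 = 24132$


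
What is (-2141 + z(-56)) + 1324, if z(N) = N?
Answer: -873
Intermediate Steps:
(-2141 + z(-56)) + 1324 = (-2141 - 56) + 1324 = -2197 + 1324 = -873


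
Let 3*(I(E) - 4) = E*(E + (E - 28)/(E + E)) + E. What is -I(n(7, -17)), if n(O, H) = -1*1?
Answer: ⅚ ≈ 0.83333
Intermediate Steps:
n(O, H) = -1
I(E) = 4 + E/3 + E*(E + (-28 + E)/(2*E))/3 (I(E) = 4 + (E*(E + (E - 28)/(E + E)) + E)/3 = 4 + (E*(E + (-28 + E)/((2*E))) + E)/3 = 4 + (E*(E + (-28 + E)*(1/(2*E))) + E)/3 = 4 + (E*(E + (-28 + E)/(2*E)) + E)/3 = 4 + (E + E*(E + (-28 + E)/(2*E)))/3 = 4 + (E/3 + E*(E + (-28 + E)/(2*E))/3) = 4 + E/3 + E*(E + (-28 + E)/(2*E))/3)
-I(n(7, -17)) = -(-⅔ + (½)*(-1) + (⅓)*(-1)²) = -(-⅔ - ½ + (⅓)*1) = -(-⅔ - ½ + ⅓) = -1*(-⅚) = ⅚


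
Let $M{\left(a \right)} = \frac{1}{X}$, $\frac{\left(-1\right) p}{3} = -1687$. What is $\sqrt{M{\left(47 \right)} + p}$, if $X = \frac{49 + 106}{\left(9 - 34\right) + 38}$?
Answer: $\frac{2 \sqrt{30398135}}{155} \approx 71.141$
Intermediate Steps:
$p = 5061$ ($p = \left(-3\right) \left(-1687\right) = 5061$)
$X = \frac{155}{13}$ ($X = \frac{155}{-25 + 38} = \frac{155}{13} \approx 11.923$)
$M{\left(a \right)} = \frac{13}{155}$ ($M{\left(a \right)} = \frac{1}{\frac{155}{13}} = \frac{13}{155}$)
$\sqrt{M{\left(47 \right)} + p} = \sqrt{\frac{13}{155} + 5061} = \sqrt{\frac{784468}{155}} = \frac{2 \sqrt{30398135}}{155}$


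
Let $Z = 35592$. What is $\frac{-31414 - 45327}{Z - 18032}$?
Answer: $- \frac{76741}{17560} \approx -4.3702$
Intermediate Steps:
$\frac{-31414 - 45327}{Z - 18032} = \frac{-31414 - 45327}{35592 - 18032} = - \frac{76741}{17560}$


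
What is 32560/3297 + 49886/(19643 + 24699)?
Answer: 804124831/73097787 ≈ 11.001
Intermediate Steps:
32560/3297 + 49886/(19643 + 24699) = 32560*(1/3297) + 49886/44342 = 32560/3297 + 49886*(1/44342) = 32560/3297 + 24943/22171 = 804124831/73097787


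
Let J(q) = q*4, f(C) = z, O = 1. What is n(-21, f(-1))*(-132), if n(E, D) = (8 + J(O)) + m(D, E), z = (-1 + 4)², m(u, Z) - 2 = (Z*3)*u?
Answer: 72996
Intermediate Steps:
m(u, Z) = 2 + 3*Z*u (m(u, Z) = 2 + (Z*3)*u = 2 + (3*Z)*u = 2 + 3*Z*u)
z = 9 (z = 3² = 9)
f(C) = 9
J(q) = 4*q
n(E, D) = 14 + 3*D*E (n(E, D) = (8 + 4*1) + (2 + 3*E*D) = (8 + 4) + (2 + 3*D*E) = 12 + (2 + 3*D*E) = 14 + 3*D*E)
n(-21, f(-1))*(-132) = (14 + 3*9*(-21))*(-132) = (14 - 567)*(-132) = -553*(-132) = 72996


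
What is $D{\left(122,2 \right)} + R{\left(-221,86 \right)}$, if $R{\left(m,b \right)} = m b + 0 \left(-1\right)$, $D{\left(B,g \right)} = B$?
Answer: $-18884$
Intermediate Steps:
$R{\left(m,b \right)} = b m$ ($R{\left(m,b \right)} = b m + 0 = b m$)
$D{\left(122,2 \right)} + R{\left(-221,86 \right)} = 122 + 86 \left(-221\right) = 122 - 19006 = -18884$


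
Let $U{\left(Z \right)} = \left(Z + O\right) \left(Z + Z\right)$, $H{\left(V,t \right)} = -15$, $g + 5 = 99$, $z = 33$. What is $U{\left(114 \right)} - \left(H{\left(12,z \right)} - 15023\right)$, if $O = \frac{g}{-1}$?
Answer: $19598$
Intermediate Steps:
$g = 94$ ($g = -5 + 99 = 94$)
$O = -94$ ($O = \frac{94}{-1} = 94 \left(-1\right) = -94$)
$U{\left(Z \right)} = 2 Z \left(-94 + Z\right)$ ($U{\left(Z \right)} = \left(Z - 94\right) \left(Z + Z\right) = \left(-94 + Z\right) 2 Z = 2 Z \left(-94 + Z\right)$)
$U{\left(114 \right)} - \left(H{\left(12,z \right)} - 15023\right) = 2 \cdot 114 \left(-94 + 114\right) - \left(-15 - 15023\right) = 2 \cdot 114 \cdot 20 - -15038 = 4560 + 15038 = 19598$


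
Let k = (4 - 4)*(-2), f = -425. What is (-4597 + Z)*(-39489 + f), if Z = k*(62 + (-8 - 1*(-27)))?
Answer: 183484658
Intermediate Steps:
k = 0 (k = 0*(-2) = 0)
Z = 0 (Z = 0*(62 + (-8 - 1*(-27))) = 0*(62 + (-8 + 27)) = 0*(62 + 19) = 0*81 = 0)
(-4597 + Z)*(-39489 + f) = (-4597 + 0)*(-39489 - 425) = -4597*(-39914) = 183484658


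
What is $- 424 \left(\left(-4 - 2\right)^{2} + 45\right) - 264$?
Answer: $-34608$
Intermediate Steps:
$- 424 \left(\left(-4 - 2\right)^{2} + 45\right) - 264 = - 424 \left(\left(-6\right)^{2} + 45\right) - 264 = - 424 \left(36 + 45\right) - 264 = \left(-424\right) 81 - 264 = -34344 - 264 = -34608$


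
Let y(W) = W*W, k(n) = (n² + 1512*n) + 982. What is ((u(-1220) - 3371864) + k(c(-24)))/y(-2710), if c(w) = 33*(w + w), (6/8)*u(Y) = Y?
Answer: -4887691/11016150 ≈ -0.44368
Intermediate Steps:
u(Y) = 4*Y/3
c(w) = 66*w (c(w) = 33*(2*w) = 66*w)
k(n) = 982 + n² + 1512*n
y(W) = W²
((u(-1220) - 3371864) + k(c(-24)))/y(-2710) = (((4/3)*(-1220) - 3371864) + (982 + (66*(-24))² + 1512*(66*(-24))))/((-2710)²) = ((-4880/3 - 3371864) + (982 + (-1584)² + 1512*(-1584)))/7344100 = (-10120472/3 + (982 + 2509056 - 2395008))*(1/7344100) = (-10120472/3 + 115030)*(1/7344100) = -9775382/3*1/7344100 = -4887691/11016150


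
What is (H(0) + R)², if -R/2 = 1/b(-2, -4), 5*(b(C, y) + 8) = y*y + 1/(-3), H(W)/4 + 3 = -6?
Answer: 6749604/5329 ≈ 1266.6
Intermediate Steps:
H(W) = -36 (H(W) = -12 + 4*(-6) = -12 - 24 = -36)
b(C, y) = -121/15 + y²/5 (b(C, y) = -8 + (y*y + 1/(-3))/5 = -8 + (y² - ⅓)/5 = -8 + (-⅓ + y²)/5 = -8 + (-1/15 + y²/5) = -121/15 + y²/5)
R = 30/73 (R = -2/(-121/15 + (⅕)*(-4)²) = -2/(-121/15 + (⅕)*16) = -2/(-121/15 + 16/5) = -2/(-73/15) = -2*(-15/73) = 30/73 ≈ 0.41096)
(H(0) + R)² = (-36 + 30/73)² = (-2598/73)² = 6749604/5329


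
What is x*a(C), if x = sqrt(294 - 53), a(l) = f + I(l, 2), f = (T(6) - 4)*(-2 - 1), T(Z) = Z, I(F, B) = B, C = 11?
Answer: -4*sqrt(241) ≈ -62.097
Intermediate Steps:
f = -6 (f = (6 - 4)*(-2 - 1) = 2*(-3) = -6)
a(l) = -4 (a(l) = -6 + 2 = -4)
x = sqrt(241) ≈ 15.524
x*a(C) = sqrt(241)*(-4) = -4*sqrt(241)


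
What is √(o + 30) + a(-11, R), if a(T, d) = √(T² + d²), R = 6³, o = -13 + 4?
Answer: √21 + √46777 ≈ 220.86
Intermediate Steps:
o = -9
R = 216
√(o + 30) + a(-11, R) = √(-9 + 30) + √((-11)² + 216²) = √21 + √(121 + 46656) = √21 + √46777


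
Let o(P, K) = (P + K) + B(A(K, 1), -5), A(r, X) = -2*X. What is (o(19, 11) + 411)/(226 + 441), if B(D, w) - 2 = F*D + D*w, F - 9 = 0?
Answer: 15/23 ≈ 0.65217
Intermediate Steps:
F = 9 (F = 9 + 0 = 9)
B(D, w) = 2 + 9*D + D*w (B(D, w) = 2 + (9*D + D*w) = 2 + 9*D + D*w)
o(P, K) = -6 + K + P (o(P, K) = (P + K) + (2 + 9*(-2*1) - 2*1*(-5)) = (K + P) + (2 + 9*(-2) - 2*(-5)) = (K + P) + (2 - 18 + 10) = (K + P) - 6 = -6 + K + P)
(o(19, 11) + 411)/(226 + 441) = ((-6 + 11 + 19) + 411)/(226 + 441) = (24 + 411)/667 = 435*(1/667) = 15/23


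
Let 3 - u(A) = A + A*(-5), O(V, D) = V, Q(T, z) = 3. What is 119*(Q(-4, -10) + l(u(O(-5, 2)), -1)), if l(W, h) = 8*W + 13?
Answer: -14280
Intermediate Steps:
u(A) = 3 + 4*A (u(A) = 3 - (A + A*(-5)) = 3 - (A - 5*A) = 3 - (-4)*A = 3 + 4*A)
l(W, h) = 13 + 8*W
119*(Q(-4, -10) + l(u(O(-5, 2)), -1)) = 119*(3 + (13 + 8*(3 + 4*(-5)))) = 119*(3 + (13 + 8*(3 - 20))) = 119*(3 + (13 + 8*(-17))) = 119*(3 + (13 - 136)) = 119*(3 - 123) = 119*(-120) = -14280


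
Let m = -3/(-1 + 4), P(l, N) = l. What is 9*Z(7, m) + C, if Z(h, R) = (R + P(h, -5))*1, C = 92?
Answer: 146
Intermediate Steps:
m = -1 (m = -3/3 = (⅓)*(-3) = -1)
Z(h, R) = R + h (Z(h, R) = (R + h)*1 = R + h)
9*Z(7, m) + C = 9*(-1 + 7) + 92 = 9*6 + 92 = 54 + 92 = 146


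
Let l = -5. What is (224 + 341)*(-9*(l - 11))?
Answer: 81360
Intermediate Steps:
(224 + 341)*(-9*(l - 11)) = (224 + 341)*(-9*(-5 - 11)) = 565*(-9*(-16)) = 565*144 = 81360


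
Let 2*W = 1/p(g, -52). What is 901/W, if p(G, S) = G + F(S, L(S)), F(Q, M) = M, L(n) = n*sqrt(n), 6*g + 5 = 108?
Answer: 92803/3 - 187408*I*sqrt(13) ≈ 30934.0 - 6.7571e+5*I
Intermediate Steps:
g = 103/6 (g = -5/6 + (1/6)*108 = -5/6 + 18 = 103/6 ≈ 17.167)
L(n) = n**(3/2)
p(G, S) = G + S**(3/2)
W = 1/(2*(103/6 - 104*I*sqrt(13))) (W = 1/(2*(103/6 + (-52)**(3/2))) = 1/(2*(103/6 - 104*I*sqrt(13))) ≈ 6.0917e-5 + 0.0013306*I)
901/W = 901/(309/5072497 + 1872*I*sqrt(13)/5072497)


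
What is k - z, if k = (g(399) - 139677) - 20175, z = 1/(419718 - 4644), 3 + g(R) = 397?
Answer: -66186869893/415074 ≈ -1.5946e+5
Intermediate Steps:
g(R) = 394 (g(R) = -3 + 397 = 394)
z = 1/415074 ≈ 2.4092e-6
k = -159458 (k = (394 - 139677) - 20175 = -139283 - 20175 = -159458)
k - z = -159458 - 1*1/415074 = -159458 - 1/415074 = -66186869893/415074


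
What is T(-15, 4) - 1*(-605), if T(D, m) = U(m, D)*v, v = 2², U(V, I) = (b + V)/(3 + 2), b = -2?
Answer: 3033/5 ≈ 606.60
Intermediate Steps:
U(V, I) = -⅖ + V/5 (U(V, I) = (-2 + V)/(3 + 2) = (-2 + V)/5 = (-2 + V)*(⅕) = -⅖ + V/5)
v = 4
T(D, m) = -8/5 + 4*m/5 (T(D, m) = (-⅖ + m/5)*4 = -8/5 + 4*m/5)
T(-15, 4) - 1*(-605) = (-8/5 + (⅘)*4) - 1*(-605) = (-8/5 + 16/5) + 605 = 8/5 + 605 = 3033/5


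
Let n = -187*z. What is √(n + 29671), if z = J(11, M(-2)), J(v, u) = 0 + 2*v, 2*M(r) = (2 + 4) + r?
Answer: √25557 ≈ 159.87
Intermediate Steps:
M(r) = 3 + r/2 (M(r) = ((2 + 4) + r)/2 = (6 + r)/2 = 3 + r/2)
J(v, u) = 2*v
z = 22 (z = 2*11 = 22)
n = -4114 (n = -187*22 = -4114)
√(n + 29671) = √(-4114 + 29671) = √25557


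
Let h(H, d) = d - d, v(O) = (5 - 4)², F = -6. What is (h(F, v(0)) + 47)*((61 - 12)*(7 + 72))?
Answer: 181937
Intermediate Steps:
v(O) = 1 (v(O) = 1² = 1)
h(H, d) = 0
(h(F, v(0)) + 47)*((61 - 12)*(7 + 72)) = (0 + 47)*((61 - 12)*(7 + 72)) = 47*(49*79) = 47*3871 = 181937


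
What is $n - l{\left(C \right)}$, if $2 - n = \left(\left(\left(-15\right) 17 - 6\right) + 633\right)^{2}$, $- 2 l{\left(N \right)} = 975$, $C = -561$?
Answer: $- \frac{275789}{2} \approx -1.3789 \cdot 10^{5}$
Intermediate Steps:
$l{\left(N \right)} = - \frac{975}{2}$ ($l{\left(N \right)} = \left(- \frac{1}{2}\right) 975 = - \frac{975}{2}$)
$n = -138382$ ($n = 2 - \left(\left(\left(-15\right) 17 - 6\right) + 633\right)^{2} = 2 - \left(\left(-255 - 6\right) + 633\right)^{2} = 2 - \left(-261 + 633\right)^{2} = 2 - 372^{2} = 2 - 138384 = -138382$)
$n - l{\left(C \right)} = -138382 - - \frac{975}{2} = -138382 + \frac{975}{2} = - \frac{275789}{2}$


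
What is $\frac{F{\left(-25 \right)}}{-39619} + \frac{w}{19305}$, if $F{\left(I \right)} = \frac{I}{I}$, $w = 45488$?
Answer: $\frac{1802169767}{764844795} \approx 2.3563$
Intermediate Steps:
$F{\left(I \right)} = 1$
$\frac{F{\left(-25 \right)}}{-39619} + \frac{w}{19305} = 1 \frac{1}{-39619} + \frac{45488}{19305} = 1 \left(- \frac{1}{39619}\right) + 45488 \cdot \frac{1}{19305} = - \frac{1}{39619} + \frac{45488}{19305} = \frac{1802169767}{764844795}$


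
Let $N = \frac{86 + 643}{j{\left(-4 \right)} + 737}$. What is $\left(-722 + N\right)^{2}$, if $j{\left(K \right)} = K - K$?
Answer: $\frac{282370018225}{543169} \approx 5.1986 \cdot 10^{5}$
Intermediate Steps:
$j{\left(K \right)} = 0$
$N = \frac{729}{737}$ ($N = \frac{86 + 643}{0 + 737} = \frac{729}{737} \approx 0.98915$)
$\left(-722 + N\right)^{2} = \left(-722 + \frac{729}{737}\right)^{2} = \left(- \frac{531385}{737}\right)^{2} = \frac{282370018225}{543169}$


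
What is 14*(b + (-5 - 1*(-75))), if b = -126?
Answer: -784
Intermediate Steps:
14*(b + (-5 - 1*(-75))) = 14*(-126 + (-5 - 1*(-75))) = 14*(-126 + (-5 + 75)) = 14*(-126 + 70) = 14*(-56) = -784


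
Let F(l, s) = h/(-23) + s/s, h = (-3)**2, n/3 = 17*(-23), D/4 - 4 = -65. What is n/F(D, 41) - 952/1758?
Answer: -23721205/12306 ≈ -1927.6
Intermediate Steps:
D = -244 (D = 16 + 4*(-65) = 16 - 260 = -244)
n = -1173 (n = 3*(17*(-23)) = 3*(-391) = -1173)
h = 9
F(l, s) = 14/23 (F(l, s) = 9/(-23) + s/s = 9*(-1/23) + 1 = -9/23 + 1 = 14/23)
n/F(D, 41) - 952/1758 = -1173/14/23 - 952/1758 = -1173*23/14 - 952*1/1758 = -26979/14 - 476/879 = -23721205/12306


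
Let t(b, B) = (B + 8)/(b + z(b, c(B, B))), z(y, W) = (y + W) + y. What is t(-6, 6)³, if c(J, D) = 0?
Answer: -343/729 ≈ -0.47051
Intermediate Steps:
z(y, W) = W + 2*y (z(y, W) = (W + y) + y = W + 2*y)
t(b, B) = (8 + B)/(3*b) (t(b, B) = (B + 8)/(b + (0 + 2*b)) = (8 + B)/(b + 2*b) = (8 + B)/((3*b)) = (8 + B)*(1/(3*b)) = (8 + B)/(3*b))
t(-6, 6)³ = ((⅓)*(8 + 6)/(-6))³ = ((⅓)*(-⅙)*14)³ = (-7/9)³ = -343/729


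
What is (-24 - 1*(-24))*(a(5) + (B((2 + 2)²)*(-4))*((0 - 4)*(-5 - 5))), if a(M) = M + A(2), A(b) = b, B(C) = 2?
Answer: 0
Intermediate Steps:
a(M) = 2 + M (a(M) = M + 2 = 2 + M)
(-24 - 1*(-24))*(a(5) + (B((2 + 2)²)*(-4))*((0 - 4)*(-5 - 5))) = (-24 - 1*(-24))*((2 + 5) + (2*(-4))*((0 - 4)*(-5 - 5))) = (-24 + 24)*(7 - (-32)*(-10)) = 0*(7 - 8*40) = 0*(7 - 320) = 0*(-313) = 0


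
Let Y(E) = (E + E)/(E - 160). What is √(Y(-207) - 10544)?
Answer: I*√1420008878/367 ≈ 102.68*I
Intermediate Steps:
Y(E) = 2*E/(-160 + E) (Y(E) = (2*E)/(-160 + E) = 2*E/(-160 + E))
√(Y(-207) - 10544) = √(2*(-207)/(-160 - 207) - 10544) = √(2*(-207)/(-367) - 10544) = √(2*(-207)*(-1/367) - 10544) = √(414/367 - 10544) = √(-3869234/367) = I*√1420008878/367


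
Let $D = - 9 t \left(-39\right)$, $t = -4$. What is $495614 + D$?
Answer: $494210$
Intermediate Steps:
$D = -1404$ ($D = \left(-9\right) \left(-4\right) \left(-39\right) = 36 \left(-39\right) = -1404$)
$495614 + D = 495614 - 1404 = 494210$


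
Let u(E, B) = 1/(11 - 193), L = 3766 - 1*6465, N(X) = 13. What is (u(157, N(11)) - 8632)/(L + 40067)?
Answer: -523675/2266992 ≈ -0.23100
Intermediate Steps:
L = -2699 (L = 3766 - 6465 = -2699)
u(E, B) = -1/182 (u(E, B) = 1/(-182) = -1/182)
(u(157, N(11)) - 8632)/(L + 40067) = (-1/182 - 8632)/(-2699 + 40067) = -1571025/182/37368 = -1571025/182*1/37368 = -523675/2266992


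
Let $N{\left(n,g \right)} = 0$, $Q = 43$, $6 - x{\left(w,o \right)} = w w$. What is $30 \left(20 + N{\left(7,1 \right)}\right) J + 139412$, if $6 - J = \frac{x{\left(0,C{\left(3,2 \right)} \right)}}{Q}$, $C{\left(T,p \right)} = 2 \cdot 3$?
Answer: $\frac{6145916}{43} \approx 1.4293 \cdot 10^{5}$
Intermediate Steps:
$C{\left(T,p \right)} = 6$
$x{\left(w,o \right)} = 6 - w^{2}$ ($x{\left(w,o \right)} = 6 - w w = 6 - w^{2}$)
$J = \frac{252}{43}$ ($J = 6 - \frac{6 - 0^{2}}{43} = 6 - \left(6 - 0\right) \frac{1}{43} = 6 - \left(6 + 0\right) \frac{1}{43} = 6 - 6 \cdot \frac{1}{43} = 6 - \frac{6}{43} = \frac{252}{43} \approx 5.8605$)
$30 \left(20 + N{\left(7,1 \right)}\right) J + 139412 = 30 \left(20 + 0\right) \frac{252}{43} + 139412 = 30 \cdot 20 \cdot \frac{252}{43} + 139412 = 600 \cdot \frac{252}{43} + 139412 = \frac{151200}{43} + 139412 = \frac{6145916}{43}$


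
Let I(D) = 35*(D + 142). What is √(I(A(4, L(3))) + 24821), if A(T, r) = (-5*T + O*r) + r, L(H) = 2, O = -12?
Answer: √28321 ≈ 168.29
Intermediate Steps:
A(T, r) = -11*r - 5*T (A(T, r) = (-5*T - 12*r) + r = (-12*r - 5*T) + r = -11*r - 5*T)
I(D) = 4970 + 35*D (I(D) = 35*(142 + D) = 4970 + 35*D)
√(I(A(4, L(3))) + 24821) = √((4970 + 35*(-11*2 - 5*4)) + 24821) = √((4970 + 35*(-22 - 20)) + 24821) = √((4970 + 35*(-42)) + 24821) = √((4970 - 1470) + 24821) = √(3500 + 24821) = √28321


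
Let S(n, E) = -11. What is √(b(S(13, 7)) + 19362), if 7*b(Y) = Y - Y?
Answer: √19362 ≈ 139.15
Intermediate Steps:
b(Y) = 0 (b(Y) = (Y - Y)/7 = (⅐)*0 = 0)
√(b(S(13, 7)) + 19362) = √(0 + 19362) = √19362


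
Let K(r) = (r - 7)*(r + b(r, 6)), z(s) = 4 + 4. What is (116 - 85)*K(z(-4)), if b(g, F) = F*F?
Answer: 1364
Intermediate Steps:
b(g, F) = F**2
z(s) = 8
K(r) = (-7 + r)*(36 + r) (K(r) = (r - 7)*(r + 6**2) = (-7 + r)*(r + 36) = (-7 + r)*(36 + r))
(116 - 85)*K(z(-4)) = (116 - 85)*(-252 + 8**2 + 29*8) = 31*(-252 + 64 + 232) = 31*44 = 1364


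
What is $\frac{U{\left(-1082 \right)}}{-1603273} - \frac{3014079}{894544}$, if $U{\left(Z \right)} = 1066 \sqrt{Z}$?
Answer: $- \frac{3014079}{894544} - \frac{1066 i \sqrt{1082}}{1603273} \approx -3.3694 - 0.021871 i$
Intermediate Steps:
$\frac{U{\left(-1082 \right)}}{-1603273} - \frac{3014079}{894544} = \frac{1066 \sqrt{-1082}}{-1603273} - \frac{3014079}{894544} = 1066 i \sqrt{1082} \left(- \frac{1}{1603273}\right) - \frac{3014079}{894544} = - \frac{1066 i \sqrt{1082}}{1603273} - \frac{3014079}{894544} = - \frac{3014079}{894544} - \frac{1066 i \sqrt{1082}}{1603273}$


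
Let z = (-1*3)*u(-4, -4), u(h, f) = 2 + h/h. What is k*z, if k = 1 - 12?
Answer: 99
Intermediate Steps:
u(h, f) = 3 (u(h, f) = 2 + 1 = 3)
z = -9 (z = -1*3*3 = -3*3 = -9)
k = -11
k*z = -11*(-9) = 99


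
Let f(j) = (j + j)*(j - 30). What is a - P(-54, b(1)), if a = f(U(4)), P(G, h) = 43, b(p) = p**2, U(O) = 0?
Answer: -43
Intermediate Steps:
f(j) = 2*j*(-30 + j) (f(j) = (2*j)*(-30 + j) = 2*j*(-30 + j))
a = 0 (a = 2*0*(-30 + 0) = 2*0*(-30) = 0)
a - P(-54, b(1)) = 0 - 1*43 = 0 - 43 = -43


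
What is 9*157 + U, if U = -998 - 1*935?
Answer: -520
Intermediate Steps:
U = -1933 (U = -998 - 935 = -1933)
9*157 + U = 9*157 - 1933 = 1413 - 1933 = -520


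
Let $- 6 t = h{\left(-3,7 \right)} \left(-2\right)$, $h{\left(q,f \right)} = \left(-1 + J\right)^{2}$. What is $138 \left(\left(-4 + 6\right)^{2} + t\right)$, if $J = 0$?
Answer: $598$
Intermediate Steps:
$h{\left(q,f \right)} = 1$ ($h{\left(q,f \right)} = \left(-1 + 0\right)^{2} = \left(-1\right)^{2} = 1$)
$t = \frac{1}{3}$ ($t = - \frac{1 \left(-2\right)}{6} = \left(- \frac{1}{6}\right) \left(-2\right) = \frac{1}{3} \approx 0.33333$)
$138 \left(\left(-4 + 6\right)^{2} + t\right) = 138 \left(\left(-4 + 6\right)^{2} + \frac{1}{3}\right) = 138 \left(2^{2} + \frac{1}{3}\right) = 138 \left(4 + \frac{1}{3}\right) = 138 \cdot \frac{13}{3} = 598$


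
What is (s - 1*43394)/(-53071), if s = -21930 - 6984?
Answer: 72308/53071 ≈ 1.3625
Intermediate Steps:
s = -28914
(s - 1*43394)/(-53071) = (-28914 - 1*43394)/(-53071) = (-28914 - 43394)*(-1/53071) = -72308*(-1/53071) = 72308/53071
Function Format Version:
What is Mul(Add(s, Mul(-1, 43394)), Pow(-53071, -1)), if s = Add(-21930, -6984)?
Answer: Rational(72308, 53071) ≈ 1.3625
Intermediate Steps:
s = -28914
Mul(Add(s, Mul(-1, 43394)), Pow(-53071, -1)) = Mul(Add(-28914, Mul(-1, 43394)), Pow(-53071, -1)) = Mul(Add(-28914, -43394), Rational(-1, 53071)) = Mul(-72308, Rational(-1, 53071)) = Rational(72308, 53071)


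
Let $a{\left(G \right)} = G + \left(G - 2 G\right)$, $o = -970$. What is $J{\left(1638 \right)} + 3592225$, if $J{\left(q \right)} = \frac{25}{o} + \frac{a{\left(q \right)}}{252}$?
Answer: $\frac{696891645}{194} \approx 3.5922 \cdot 10^{6}$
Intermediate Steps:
$a{\left(G \right)} = 0$ ($a{\left(G \right)} = G - G = 0$)
$J{\left(q \right)} = - \frac{5}{194}$ ($J{\left(q \right)} = \frac{25}{-970} + \frac{0}{252} = 25 \left(- \frac{1}{970}\right) + 0 \cdot \frac{1}{252} = - \frac{5}{194} + 0 = - \frac{5}{194}$)
$J{\left(1638 \right)} + 3592225 = - \frac{5}{194} + 3592225 = \frac{696891645}{194}$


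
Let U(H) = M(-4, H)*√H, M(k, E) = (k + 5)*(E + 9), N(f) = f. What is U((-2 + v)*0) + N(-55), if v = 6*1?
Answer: -55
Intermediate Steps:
v = 6
M(k, E) = (5 + k)*(9 + E)
U(H) = √H*(9 + H) (U(H) = (45 + 5*H + 9*(-4) + H*(-4))*√H = (45 + 5*H - 36 - 4*H)*√H = (9 + H)*√H = √H*(9 + H))
U((-2 + v)*0) + N(-55) = √((-2 + 6)*0)*(9 + (-2 + 6)*0) - 55 = √(4*0)*(9 + 4*0) - 55 = √0*(9 + 0) - 55 = 0*9 - 55 = 0 - 55 = -55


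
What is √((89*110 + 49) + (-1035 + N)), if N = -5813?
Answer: √2991 ≈ 54.690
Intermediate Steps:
√((89*110 + 49) + (-1035 + N)) = √((89*110 + 49) + (-1035 - 5813)) = √((9790 + 49) - 6848) = √(9839 - 6848) = √2991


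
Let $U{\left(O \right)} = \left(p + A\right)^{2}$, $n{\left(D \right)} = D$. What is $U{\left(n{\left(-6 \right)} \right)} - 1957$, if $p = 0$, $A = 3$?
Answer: $-1948$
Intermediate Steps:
$U{\left(O \right)} = 9$ ($U{\left(O \right)} = \left(0 + 3\right)^{2} = 3^{2} = 9$)
$U{\left(n{\left(-6 \right)} \right)} - 1957 = 9 - 1957 = -1948$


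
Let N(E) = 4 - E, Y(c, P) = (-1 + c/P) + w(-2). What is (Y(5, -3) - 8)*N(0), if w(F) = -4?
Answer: -176/3 ≈ -58.667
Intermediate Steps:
Y(c, P) = -5 + c/P (Y(c, P) = (-1 + c/P) - 4 = -5 + c/P)
(Y(5, -3) - 8)*N(0) = ((-5 + 5/(-3)) - 8)*(4 - 1*0) = ((-5 + 5*(-⅓)) - 8)*(4 + 0) = ((-5 - 5/3) - 8)*4 = (-20/3 - 8)*4 = -44/3*4 = -176/3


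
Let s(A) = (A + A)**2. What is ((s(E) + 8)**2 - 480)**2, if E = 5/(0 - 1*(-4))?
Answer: 19633761/256 ≈ 76694.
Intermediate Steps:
E = 5/4 (E = 5/(0 + 4) = 5/4 ≈ 1.2500)
s(A) = 4*A**2 (s(A) = (2*A)**2 = 4*A**2)
((s(E) + 8)**2 - 480)**2 = ((4*(5/4)**2 + 8)**2 - 480)**2 = ((4*(25/16) + 8)**2 - 480)**2 = ((25/4 + 8)**2 - 480)**2 = ((57/4)**2 - 480)**2 = (3249/16 - 480)**2 = (-4431/16)**2 = 19633761/256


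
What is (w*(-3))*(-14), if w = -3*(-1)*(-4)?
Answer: -504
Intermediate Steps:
w = -12 (w = 3*(-4) = -12)
(w*(-3))*(-14) = -12*(-3)*(-14) = 36*(-14) = -504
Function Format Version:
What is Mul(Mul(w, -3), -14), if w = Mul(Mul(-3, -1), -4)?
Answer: -504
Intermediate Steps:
w = -12 (w = Mul(3, -4) = -12)
Mul(Mul(w, -3), -14) = Mul(Mul(-12, -3), -14) = Mul(36, -14) = -504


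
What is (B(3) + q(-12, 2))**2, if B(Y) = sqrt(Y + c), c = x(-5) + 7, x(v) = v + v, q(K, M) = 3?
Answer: 9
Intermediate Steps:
x(v) = 2*v
c = -3 (c = 2*(-5) + 7 = -10 + 7 = -3)
B(Y) = sqrt(-3 + Y) (B(Y) = sqrt(Y - 3) = sqrt(-3 + Y))
(B(3) + q(-12, 2))**2 = (sqrt(-3 + 3) + 3)**2 = (sqrt(0) + 3)**2 = (0 + 3)**2 = 3**2 = 9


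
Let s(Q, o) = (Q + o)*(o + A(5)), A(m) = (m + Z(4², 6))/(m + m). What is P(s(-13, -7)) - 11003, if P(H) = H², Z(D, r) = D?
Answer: -1399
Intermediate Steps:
A(m) = (16 + m)/(2*m) (A(m) = (m + 4²)/(m + m) = (m + 16)/((2*m)) = (16 + m)*(1/(2*m)) = (16 + m)/(2*m))
s(Q, o) = (21/10 + o)*(Q + o) (s(Q, o) = (Q + o)*(o + (½)*(16 + 5)/5) = (Q + o)*(o + (½)*(⅕)*21) = (Q + o)*(o + 21/10) = (Q + o)*(21/10 + o) = (21/10 + o)*(Q + o))
P(s(-13, -7)) - 11003 = ((-7)² + (21/10)*(-13) + (21/10)*(-7) - 13*(-7))² - 11003 = (49 - 273/10 - 147/10 + 91)² - 11003 = 98² - 11003 = 9604 - 11003 = -1399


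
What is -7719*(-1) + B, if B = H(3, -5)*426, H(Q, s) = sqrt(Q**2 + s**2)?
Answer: 7719 + 426*sqrt(34) ≈ 10203.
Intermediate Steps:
B = 426*sqrt(34) (B = sqrt(3**2 + (-5)**2)*426 = sqrt(9 + 25)*426 = sqrt(34)*426 = 426*sqrt(34) ≈ 2484.0)
-7719*(-1) + B = -7719*(-1) + 426*sqrt(34) = 7719 + 426*sqrt(34)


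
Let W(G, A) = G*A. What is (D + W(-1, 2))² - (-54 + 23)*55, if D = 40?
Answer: 3149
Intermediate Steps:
W(G, A) = A*G
(D + W(-1, 2))² - (-54 + 23)*55 = (40 + 2*(-1))² - (-54 + 23)*55 = (40 - 2)² - (-31)*55 = 38² - 1*(-1705) = 1444 + 1705 = 3149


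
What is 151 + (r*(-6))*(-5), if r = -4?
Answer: 31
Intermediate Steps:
151 + (r*(-6))*(-5) = 151 - 4*(-6)*(-5) = 151 + 24*(-5) = 151 - 120 = 31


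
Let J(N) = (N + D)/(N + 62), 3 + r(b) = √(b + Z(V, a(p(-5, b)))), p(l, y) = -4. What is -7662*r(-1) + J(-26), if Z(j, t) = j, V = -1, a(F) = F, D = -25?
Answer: 275815/12 - 7662*I*√2 ≈ 22985.0 - 10836.0*I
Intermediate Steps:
r(b) = -3 + √(-1 + b) (r(b) = -3 + √(b - 1) = -3 + √(-1 + b))
J(N) = (-25 + N)/(62 + N) (J(N) = (N - 25)/(N + 62) = (-25 + N)/(62 + N))
-7662*r(-1) + J(-26) = -7662*(-3 + √(-1 - 1)) + (-25 - 26)/(62 - 26) = -7662*(-3 + √(-2)) - 51/36 = -7662*(-3 + I*√2) + (1/36)*(-51) = (22986 - 7662*I*√2) - 17/12 = 275815/12 - 7662*I*√2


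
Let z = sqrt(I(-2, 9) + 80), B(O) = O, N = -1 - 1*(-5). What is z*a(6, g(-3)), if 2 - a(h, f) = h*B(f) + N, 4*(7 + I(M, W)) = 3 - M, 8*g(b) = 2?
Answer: -21*sqrt(33)/4 ≈ -30.159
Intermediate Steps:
N = 4 (N = -1 + 5 = 4)
g(b) = 1/4 (g(b) = (1/8)*2 = 1/4)
I(M, W) = -25/4 - M/4 (I(M, W) = -7 + (3 - M)/4 = -7 + (3/4 - M/4) = -25/4 - M/4)
z = 3*sqrt(33)/2 (z = sqrt((-25/4 - 1/4*(-2)) + 80) = sqrt((-25/4 + 1/2) + 80) = sqrt(-23/4 + 80) = sqrt(297/4) = 3*sqrt(33)/2 ≈ 8.6169)
a(h, f) = -2 - f*h (a(h, f) = 2 - (h*f + 4) = 2 - (f*h + 4) = 2 - (4 + f*h) = 2 + (-4 - f*h) = -2 - f*h)
z*a(6, g(-3)) = (3*sqrt(33)/2)*(-2 - 1*1/4*6) = (3*sqrt(33)/2)*(-2 - 3/2) = (3*sqrt(33)/2)*(-7/2) = -21*sqrt(33)/4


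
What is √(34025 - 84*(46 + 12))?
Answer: √29153 ≈ 170.74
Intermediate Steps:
√(34025 - 84*(46 + 12)) = √(34025 - 84*58) = √(34025 - 4872) = √29153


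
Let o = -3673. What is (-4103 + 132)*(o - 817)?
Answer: 17829790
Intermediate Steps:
(-4103 + 132)*(o - 817) = (-4103 + 132)*(-3673 - 817) = -3971*(-4490) = 17829790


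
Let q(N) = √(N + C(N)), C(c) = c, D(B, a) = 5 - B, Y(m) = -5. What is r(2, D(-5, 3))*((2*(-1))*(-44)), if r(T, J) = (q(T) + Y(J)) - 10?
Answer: -1144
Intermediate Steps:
D(B, a) = 5 - B
q(N) = √2*√N (q(N) = √(N + N) = √(2*N) = √2*√N)
r(T, J) = -15 + √2*√T (r(T, J) = (√2*√T - 5) - 10 = (-5 + √2*√T) - 10 = -15 + √2*√T)
r(2, D(-5, 3))*((2*(-1))*(-44)) = (-15 + √2*√2)*((2*(-1))*(-44)) = (-15 + 2)*(-2*(-44)) = -13*88 = -1144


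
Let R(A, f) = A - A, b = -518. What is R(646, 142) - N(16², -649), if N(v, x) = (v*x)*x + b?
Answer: -107826938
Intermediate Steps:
R(A, f) = 0
N(v, x) = -518 + v*x² (N(v, x) = (v*x)*x - 518 = v*x² - 518 = -518 + v*x²)
R(646, 142) - N(16², -649) = 0 - (-518 + 16²*(-649)²) = 0 - (-518 + 256*421201) = 0 - (-518 + 107827456) = 0 - 1*107826938 = 0 - 107826938 = -107826938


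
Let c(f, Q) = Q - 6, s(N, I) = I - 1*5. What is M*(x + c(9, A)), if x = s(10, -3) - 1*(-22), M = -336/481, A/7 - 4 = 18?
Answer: -54432/481 ≈ -113.16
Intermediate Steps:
A = 154 (A = 28 + 7*18 = 28 + 126 = 154)
s(N, I) = -5 + I (s(N, I) = I - 5 = -5 + I)
c(f, Q) = -6 + Q
M = -336/481 (M = -336*1/481 = -336/481 ≈ -0.69854)
x = 14 (x = (-5 - 3) - 1*(-22) = -8 + 22 = 14)
M*(x + c(9, A)) = -336*(14 + (-6 + 154))/481 = -336*(14 + 148)/481 = -336/481*162 = -54432/481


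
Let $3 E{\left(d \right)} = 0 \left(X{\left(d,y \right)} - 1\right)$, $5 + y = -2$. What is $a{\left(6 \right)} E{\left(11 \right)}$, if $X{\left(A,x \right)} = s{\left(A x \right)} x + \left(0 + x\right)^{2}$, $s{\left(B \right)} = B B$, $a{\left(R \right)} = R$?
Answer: $0$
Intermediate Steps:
$y = -7$ ($y = -5 - 2 = -7$)
$s{\left(B \right)} = B^{2}$
$X{\left(A,x \right)} = x^{2} + A^{2} x^{3}$ ($X{\left(A,x \right)} = \left(A x\right)^{2} x + \left(0 + x\right)^{2} = A^{2} x^{2} x + x^{2} = A^{2} x^{3} + x^{2} = x^{2} + A^{2} x^{3}$)
$E{\left(d \right)} = 0$ ($E{\left(d \right)} = \frac{0 \left(\left(-7\right)^{2} \left(1 - 7 d^{2}\right) - 1\right)}{3} = \frac{0 \left(49 \left(1 - 7 d^{2}\right) - 1\right)}{3} = \frac{0 \left(\left(49 - 343 d^{2}\right) - 1\right)}{3} = \frac{0 \left(48 - 343 d^{2}\right)}{3} = \frac{1}{3} \cdot 0 = 0$)
$a{\left(6 \right)} E{\left(11 \right)} = 6 \cdot 0 = 0$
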